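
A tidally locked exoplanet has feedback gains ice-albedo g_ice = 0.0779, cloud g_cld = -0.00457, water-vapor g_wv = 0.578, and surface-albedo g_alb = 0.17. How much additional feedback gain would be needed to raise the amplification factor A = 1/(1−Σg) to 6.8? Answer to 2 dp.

Current total gain = 0.82133.
Target gain for A = 6.8: g* = 1 − 1/6.8 = 0.8529.
Additional gain needed = 0.8529 − 0.82133 = 0.03.

0.03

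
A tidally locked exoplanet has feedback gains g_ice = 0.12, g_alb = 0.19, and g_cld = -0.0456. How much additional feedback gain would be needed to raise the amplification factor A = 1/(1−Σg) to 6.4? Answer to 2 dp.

Current total gain = 0.2644.
Target gain for A = 6.4: g* = 1 − 1/6.4 = 0.8438.
Additional gain needed = 0.8438 − 0.2644 = 0.58.

0.58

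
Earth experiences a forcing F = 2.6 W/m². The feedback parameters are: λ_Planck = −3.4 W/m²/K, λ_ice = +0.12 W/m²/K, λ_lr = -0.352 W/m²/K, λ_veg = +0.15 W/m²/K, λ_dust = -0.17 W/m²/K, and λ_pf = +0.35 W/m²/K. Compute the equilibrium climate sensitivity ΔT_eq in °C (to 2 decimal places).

Net feedback parameter λ = (−3.4) + (+0.12) + (-0.352) + (+0.15) + (-0.17) + (+0.35) = -3.302 W/m²/K.
ΔT = −F/λ = −2.6/(-3.302) = 0.79 °C.

0.79 °C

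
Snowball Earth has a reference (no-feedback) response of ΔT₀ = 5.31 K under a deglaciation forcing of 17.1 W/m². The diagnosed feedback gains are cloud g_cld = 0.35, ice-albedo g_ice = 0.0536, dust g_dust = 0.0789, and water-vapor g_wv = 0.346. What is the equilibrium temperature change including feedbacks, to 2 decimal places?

Total gain g = 0.35 + 0.0536 + 0.0789 + 0.346 = 0.8285.
Amplification A = 1/(1 − 0.8285) = 5.831.
ΔT = 5.31 × 5.831 = 30.96 K.

30.96 K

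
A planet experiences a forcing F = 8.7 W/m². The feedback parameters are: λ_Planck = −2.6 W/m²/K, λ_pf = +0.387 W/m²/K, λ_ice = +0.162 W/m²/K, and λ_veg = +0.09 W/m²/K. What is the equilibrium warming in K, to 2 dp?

Net feedback parameter λ = (−2.6) + (+0.387) + (+0.162) + (+0.09) = -1.961 W/m²/K.
ΔT = −F/λ = −8.7/(-1.961) = 4.44 K.

4.44 K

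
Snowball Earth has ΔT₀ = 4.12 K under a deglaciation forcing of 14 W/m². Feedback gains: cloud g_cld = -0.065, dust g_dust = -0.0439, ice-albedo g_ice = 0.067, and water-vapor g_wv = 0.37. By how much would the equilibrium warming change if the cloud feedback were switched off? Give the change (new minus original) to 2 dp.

Original: g = 0.3281, ΔT = 4.12/(1−0.3281) = 6.1319 K.
Without cloud: g' = 0.3931, ΔT' = 4.12/(1−0.3931) = 6.7886 K.
Change = 6.7886 − 6.1319 = 0.66 K.

0.66 K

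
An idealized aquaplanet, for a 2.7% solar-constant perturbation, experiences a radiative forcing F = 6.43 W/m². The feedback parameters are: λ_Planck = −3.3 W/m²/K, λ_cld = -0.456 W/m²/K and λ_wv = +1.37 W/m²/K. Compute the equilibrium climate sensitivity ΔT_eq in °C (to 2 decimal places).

2.69 °C

Net feedback parameter λ = (−3.3) + (-0.456) + (+1.37) = -2.386 W/m²/K.
ΔT = −F/λ = −6.43/(-2.386) = 2.69 °C.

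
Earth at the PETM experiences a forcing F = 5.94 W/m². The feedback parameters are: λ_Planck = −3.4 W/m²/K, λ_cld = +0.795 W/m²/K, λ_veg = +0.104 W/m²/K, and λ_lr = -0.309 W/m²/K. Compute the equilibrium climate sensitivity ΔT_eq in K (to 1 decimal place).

2.1 K

Net feedback parameter λ = (−3.4) + (+0.795) + (+0.104) + (-0.309) = -2.81 W/m²/K.
ΔT = −F/λ = −5.94/(-2.81) = 2.1 K.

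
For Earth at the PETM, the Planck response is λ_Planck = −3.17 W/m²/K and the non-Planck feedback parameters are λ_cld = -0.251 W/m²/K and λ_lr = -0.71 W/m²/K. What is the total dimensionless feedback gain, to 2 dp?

-0.30

Convert to gains: g_cld = -0.251/3.17 = -0.07918; g_lr = -0.71/3.17 = -0.224.
Total gain g = -0.30318.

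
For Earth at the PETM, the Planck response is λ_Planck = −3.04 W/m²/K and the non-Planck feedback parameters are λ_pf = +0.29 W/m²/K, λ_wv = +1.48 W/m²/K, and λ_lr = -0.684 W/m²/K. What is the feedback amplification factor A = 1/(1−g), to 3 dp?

Convert to gains: g_pf = 0.29/3.04 = 0.09539; g_wv = 1.48/3.04 = 0.4868; g_lr = -0.684/3.04 = -0.225.
Total gain g = 0.35719.
A = 1/(1 − 0.35719) = 1.556.

1.556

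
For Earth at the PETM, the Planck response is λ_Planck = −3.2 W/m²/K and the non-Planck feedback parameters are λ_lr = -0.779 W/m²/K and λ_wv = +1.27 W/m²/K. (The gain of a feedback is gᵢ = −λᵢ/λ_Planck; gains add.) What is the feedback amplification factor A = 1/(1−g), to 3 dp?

Convert to gains: g_lr = -0.779/3.2 = -0.2434; g_wv = 1.27/3.2 = 0.3969.
Total gain g = 0.1535.
A = 1/(1 − 0.1535) = 1.181.

1.181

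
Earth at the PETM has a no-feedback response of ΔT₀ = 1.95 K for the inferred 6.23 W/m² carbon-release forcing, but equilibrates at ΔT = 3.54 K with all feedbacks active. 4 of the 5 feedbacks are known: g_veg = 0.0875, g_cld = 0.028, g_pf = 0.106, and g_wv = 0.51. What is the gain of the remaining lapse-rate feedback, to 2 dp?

Amplification A = ΔT/ΔT₀ = 3.54/1.95 = 1.815.
Total gain g = 1 − 1/A = 1 − 1/1.815 = 0.449.
Known gains sum to 0.0875 + 0.028 + 0.106 + 0.51 = 0.7315.
g_lr = 0.449 − 0.7315 = -0.28.

-0.28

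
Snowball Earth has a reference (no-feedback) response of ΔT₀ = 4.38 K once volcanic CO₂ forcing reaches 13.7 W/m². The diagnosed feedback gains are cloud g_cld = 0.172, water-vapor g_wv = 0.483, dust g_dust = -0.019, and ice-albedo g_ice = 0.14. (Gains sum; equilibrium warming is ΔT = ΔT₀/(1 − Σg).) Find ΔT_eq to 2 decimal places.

19.55 K

Total gain g = 0.172 + 0.483 − 0.019 + 0.14 = 0.776.
Amplification A = 1/(1 − 0.776) = 4.464.
ΔT = 4.38 × 4.464 = 19.55 K.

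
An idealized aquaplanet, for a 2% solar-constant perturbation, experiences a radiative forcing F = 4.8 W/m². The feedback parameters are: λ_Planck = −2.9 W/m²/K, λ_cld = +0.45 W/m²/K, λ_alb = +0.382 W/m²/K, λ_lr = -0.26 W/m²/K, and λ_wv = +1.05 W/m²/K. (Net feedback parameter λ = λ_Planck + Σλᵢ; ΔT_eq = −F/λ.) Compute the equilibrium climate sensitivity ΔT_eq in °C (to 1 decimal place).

Net feedback parameter λ = (−2.9) + (+0.45) + (+0.382) + (-0.26) + (+1.05) = -1.278 W/m²/K.
ΔT = −F/λ = −4.8/(-1.278) = 3.8 °C.

3.8 °C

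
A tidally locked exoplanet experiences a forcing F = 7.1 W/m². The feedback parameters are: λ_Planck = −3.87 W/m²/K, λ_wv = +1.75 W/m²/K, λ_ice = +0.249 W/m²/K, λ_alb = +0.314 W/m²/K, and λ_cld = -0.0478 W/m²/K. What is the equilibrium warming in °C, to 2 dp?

Net feedback parameter λ = (−3.87) + (+1.75) + (+0.249) + (+0.314) + (-0.0478) = -1.6048 W/m²/K.
ΔT = −F/λ = −7.1/(-1.6048) = 4.42 °C.

4.42 °C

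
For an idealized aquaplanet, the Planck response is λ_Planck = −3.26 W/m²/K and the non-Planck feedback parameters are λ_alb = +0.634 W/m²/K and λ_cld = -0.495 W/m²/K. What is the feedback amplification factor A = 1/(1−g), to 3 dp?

Convert to gains: g_alb = 0.634/3.26 = 0.1945; g_cld = -0.495/3.26 = -0.1518.
Total gain g = 0.0427.
A = 1/(1 − 0.0427) = 1.045.

1.045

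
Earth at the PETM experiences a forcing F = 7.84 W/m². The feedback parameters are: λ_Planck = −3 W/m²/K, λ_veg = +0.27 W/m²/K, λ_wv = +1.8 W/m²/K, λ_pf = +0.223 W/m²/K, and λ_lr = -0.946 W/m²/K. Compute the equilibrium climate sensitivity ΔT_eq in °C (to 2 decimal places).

Net feedback parameter λ = (−3) + (+0.27) + (+1.8) + (+0.223) + (-0.946) = -1.653 W/m²/K.
ΔT = −F/λ = −7.84/(-1.653) = 4.74 °C.

4.74 °C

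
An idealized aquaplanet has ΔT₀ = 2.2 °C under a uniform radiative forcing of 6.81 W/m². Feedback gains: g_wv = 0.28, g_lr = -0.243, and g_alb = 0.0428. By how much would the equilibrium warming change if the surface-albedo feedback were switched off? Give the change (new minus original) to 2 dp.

-0.11 °C

Original: g = 0.0798, ΔT = 2.2/(1−0.0798) = 2.3908 °C.
Without surface-albedo: g' = 0.037, ΔT' = 2.2/(1−0.037) = 2.2845 °C.
Change = 2.2845 − 2.3908 = -0.11 °C.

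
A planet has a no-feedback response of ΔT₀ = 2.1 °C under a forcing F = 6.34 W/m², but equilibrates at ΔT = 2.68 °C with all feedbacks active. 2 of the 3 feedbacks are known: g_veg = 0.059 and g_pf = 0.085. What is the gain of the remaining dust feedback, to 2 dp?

Amplification A = ΔT/ΔT₀ = 2.68/2.1 = 1.276.
Total gain g = 1 − 1/A = 1 − 1/1.276 = 0.2163.
Known gains sum to 0.059 + 0.085 = 0.144.
g_dust = 0.2163 − 0.144 = 0.07.

0.07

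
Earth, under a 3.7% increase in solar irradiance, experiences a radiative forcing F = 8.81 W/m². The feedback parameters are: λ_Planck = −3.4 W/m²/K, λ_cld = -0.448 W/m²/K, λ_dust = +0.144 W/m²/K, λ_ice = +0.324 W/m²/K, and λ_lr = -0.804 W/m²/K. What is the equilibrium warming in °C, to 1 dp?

Net feedback parameter λ = (−3.4) + (-0.448) + (+0.144) + (+0.324) + (-0.804) = -4.184 W/m²/K.
ΔT = −F/λ = −8.81/(-4.184) = 2.1 °C.

2.1 °C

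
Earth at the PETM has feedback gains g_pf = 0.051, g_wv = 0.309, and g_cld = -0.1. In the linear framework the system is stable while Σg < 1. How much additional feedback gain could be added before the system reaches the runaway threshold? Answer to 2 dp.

0.74

Current total gain = 0.051 + 0.309 − 0.1 = 0.26.
Margin to runaway = 1 − 0.26 = 0.74.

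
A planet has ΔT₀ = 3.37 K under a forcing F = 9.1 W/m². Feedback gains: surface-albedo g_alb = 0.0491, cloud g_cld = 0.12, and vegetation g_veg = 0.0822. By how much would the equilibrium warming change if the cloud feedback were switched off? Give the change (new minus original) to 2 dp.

Original: g = 0.2513, ΔT = 3.37/(1−0.2513) = 4.5011 K.
Without cloud: g' = 0.1313, ΔT' = 3.37/(1−0.1313) = 3.8794 K.
Change = 3.8794 − 4.5011 = -0.62 K.

-0.62 K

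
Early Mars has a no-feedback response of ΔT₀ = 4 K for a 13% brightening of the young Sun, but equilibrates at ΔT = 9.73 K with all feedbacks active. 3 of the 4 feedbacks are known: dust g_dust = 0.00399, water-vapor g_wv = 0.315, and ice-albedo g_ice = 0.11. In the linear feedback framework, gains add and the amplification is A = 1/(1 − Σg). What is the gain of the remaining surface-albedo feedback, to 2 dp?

Amplification A = ΔT/ΔT₀ = 9.73/4 = 2.433.
Total gain g = 1 − 1/A = 1 − 1/2.433 = 0.589.
Known gains sum to 0.00399 + 0.315 + 0.11 = 0.42899.
g_alb = 0.589 − 0.42899 = 0.16.

0.16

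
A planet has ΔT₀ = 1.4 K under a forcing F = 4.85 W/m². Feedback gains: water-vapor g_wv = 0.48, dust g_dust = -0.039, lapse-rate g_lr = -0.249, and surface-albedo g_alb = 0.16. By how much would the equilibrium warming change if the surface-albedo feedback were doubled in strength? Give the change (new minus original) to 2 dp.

Original: g = 0.352, ΔT = 1.4/(1−0.352) = 2.1605 K.
With doubled surface-albedo: g' = 0.512, ΔT' = 1.4/(1−0.512) = 2.8689 K.
Change = 2.8689 − 2.1605 = 0.71 K.

0.71 K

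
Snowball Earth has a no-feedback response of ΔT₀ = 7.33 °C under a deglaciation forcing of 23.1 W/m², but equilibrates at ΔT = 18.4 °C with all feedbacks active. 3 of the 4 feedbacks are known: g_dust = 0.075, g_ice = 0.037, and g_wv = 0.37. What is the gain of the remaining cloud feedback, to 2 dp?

Amplification A = ΔT/ΔT₀ = 18.4/7.33 = 2.51.
Total gain g = 1 − 1/A = 1 − 1/2.51 = 0.6016.
Known gains sum to 0.075 + 0.037 + 0.37 = 0.482.
g_cld = 0.6016 − 0.482 = 0.12.

0.12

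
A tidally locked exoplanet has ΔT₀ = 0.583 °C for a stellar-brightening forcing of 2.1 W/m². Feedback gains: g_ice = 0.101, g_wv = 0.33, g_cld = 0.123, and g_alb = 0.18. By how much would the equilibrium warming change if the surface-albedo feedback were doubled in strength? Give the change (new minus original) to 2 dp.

Original: g = 0.734, ΔT = 0.583/(1−0.734) = 2.1917 °C.
With doubled surface-albedo: g' = 0.914, ΔT' = 0.583/(1−0.914) = 6.7791 °C.
Change = 6.7791 − 2.1917 = 4.59 °C.

4.59 °C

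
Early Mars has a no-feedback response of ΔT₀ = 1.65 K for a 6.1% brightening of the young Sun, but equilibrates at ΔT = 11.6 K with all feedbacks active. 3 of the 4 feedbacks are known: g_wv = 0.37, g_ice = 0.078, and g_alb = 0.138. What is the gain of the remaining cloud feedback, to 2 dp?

0.27

Amplification A = ΔT/ΔT₀ = 11.6/1.65 = 7.03.
Total gain g = 1 − 1/A = 1 − 1/7.03 = 0.8578.
Known gains sum to 0.37 + 0.078 + 0.138 = 0.586.
g_cld = 0.8578 − 0.586 = 0.27.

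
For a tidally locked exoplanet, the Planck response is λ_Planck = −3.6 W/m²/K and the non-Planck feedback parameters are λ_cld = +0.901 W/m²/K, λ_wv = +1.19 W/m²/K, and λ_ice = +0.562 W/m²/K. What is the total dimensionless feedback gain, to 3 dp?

0.737

Convert to gains: g_cld = 0.901/3.6 = 0.2503; g_wv = 1.19/3.6 = 0.3306; g_ice = 0.562/3.6 = 0.1561.
Total gain g = 0.737.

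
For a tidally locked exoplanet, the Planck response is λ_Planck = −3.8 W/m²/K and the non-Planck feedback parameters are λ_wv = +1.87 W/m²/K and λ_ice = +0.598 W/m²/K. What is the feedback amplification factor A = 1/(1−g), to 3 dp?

Convert to gains: g_wv = 1.87/3.8 = 0.4921; g_ice = 0.598/3.8 = 0.1574.
Total gain g = 0.6495.
A = 1/(1 − 0.6495) = 2.853.

2.853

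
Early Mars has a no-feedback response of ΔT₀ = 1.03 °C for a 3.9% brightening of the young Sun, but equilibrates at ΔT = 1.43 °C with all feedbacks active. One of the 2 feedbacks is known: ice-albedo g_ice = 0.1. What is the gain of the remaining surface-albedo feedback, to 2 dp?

0.18

Amplification A = ΔT/ΔT₀ = 1.43/1.03 = 1.388.
Total gain g = 1 − 1/A = 1 − 1/1.388 = 0.2795.
The known gain is 0.1.
g_alb = 0.2795 − 0.1 = 0.18.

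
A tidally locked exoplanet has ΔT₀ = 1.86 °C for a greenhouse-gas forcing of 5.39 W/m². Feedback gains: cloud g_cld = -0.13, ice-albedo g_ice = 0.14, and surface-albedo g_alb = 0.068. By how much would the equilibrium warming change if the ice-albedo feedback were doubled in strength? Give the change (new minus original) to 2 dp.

0.36 °C

Original: g = 0.078, ΔT = 1.86/(1−0.078) = 2.0174 °C.
With doubled ice-albedo: g' = 0.218, ΔT' = 1.86/(1−0.218) = 2.3785 °C.
Change = 2.3785 − 2.0174 = 0.36 °C.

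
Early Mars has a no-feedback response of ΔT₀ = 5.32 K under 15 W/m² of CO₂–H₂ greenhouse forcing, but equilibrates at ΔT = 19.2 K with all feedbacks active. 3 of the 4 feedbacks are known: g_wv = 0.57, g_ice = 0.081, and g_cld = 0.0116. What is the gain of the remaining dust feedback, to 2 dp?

0.06

Amplification A = ΔT/ΔT₀ = 19.2/5.32 = 3.609.
Total gain g = 1 − 1/A = 1 − 1/3.609 = 0.7229.
Known gains sum to 0.57 + 0.081 + 0.0116 = 0.6626.
g_dust = 0.7229 − 0.6626 = 0.06.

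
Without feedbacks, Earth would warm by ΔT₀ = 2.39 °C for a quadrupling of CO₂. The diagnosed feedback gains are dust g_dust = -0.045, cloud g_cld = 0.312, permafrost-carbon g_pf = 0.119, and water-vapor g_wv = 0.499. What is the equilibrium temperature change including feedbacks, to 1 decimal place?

20.8 °C

Total gain g = -0.045 + 0.312 + 0.119 + 0.499 = 0.885.
Amplification A = 1/(1 − 0.885) = 8.696.
ΔT = 2.39 × 8.696 = 20.8 °C.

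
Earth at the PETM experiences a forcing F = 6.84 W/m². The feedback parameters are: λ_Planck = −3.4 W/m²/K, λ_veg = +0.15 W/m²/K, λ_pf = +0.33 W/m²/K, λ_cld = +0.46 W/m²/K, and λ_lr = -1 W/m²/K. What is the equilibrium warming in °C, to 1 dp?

2.0 °C

Net feedback parameter λ = (−3.4) + (+0.15) + (+0.33) + (+0.46) + (-1) = -3.46 W/m²/K.
ΔT = −F/λ = −6.84/(-3.46) = 2.0 °C.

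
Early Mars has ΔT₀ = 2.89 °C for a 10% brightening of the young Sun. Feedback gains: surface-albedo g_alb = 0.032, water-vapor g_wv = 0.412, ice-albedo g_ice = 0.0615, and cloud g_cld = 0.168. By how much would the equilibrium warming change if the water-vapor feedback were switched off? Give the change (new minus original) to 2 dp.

Original: g = 0.6735, ΔT = 2.89/(1−0.6735) = 8.8515 °C.
Without water-vapor: g' = 0.2615, ΔT' = 2.89/(1−0.2615) = 3.9133 °C.
Change = 3.9133 − 8.8515 = -4.94 °C.

-4.94 °C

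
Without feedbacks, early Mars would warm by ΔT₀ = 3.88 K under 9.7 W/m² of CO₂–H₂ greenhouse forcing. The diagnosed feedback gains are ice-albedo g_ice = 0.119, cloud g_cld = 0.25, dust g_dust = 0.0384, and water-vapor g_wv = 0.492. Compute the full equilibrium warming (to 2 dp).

Total gain g = 0.119 + 0.25 + 0.0384 + 0.492 = 0.8994.
Amplification A = 1/(1 − 0.8994) = 9.94.
ΔT = 3.88 × 9.94 = 38.57 K.

38.57 K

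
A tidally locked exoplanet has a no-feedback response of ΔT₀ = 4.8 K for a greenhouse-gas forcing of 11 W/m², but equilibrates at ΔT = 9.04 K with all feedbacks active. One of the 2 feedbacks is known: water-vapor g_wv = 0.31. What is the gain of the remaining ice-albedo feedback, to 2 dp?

0.16

Amplification A = ΔT/ΔT₀ = 9.04/4.8 = 1.883.
Total gain g = 1 − 1/A = 1 − 1/1.883 = 0.4689.
The known gain is 0.31.
g_ice = 0.4689 − 0.31 = 0.16.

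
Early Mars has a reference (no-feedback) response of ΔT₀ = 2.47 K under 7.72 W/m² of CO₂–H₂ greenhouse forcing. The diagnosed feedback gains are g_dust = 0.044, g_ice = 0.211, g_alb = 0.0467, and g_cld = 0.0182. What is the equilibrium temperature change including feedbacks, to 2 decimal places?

Total gain g = 0.044 + 0.211 + 0.0467 + 0.0182 = 0.3199.
Amplification A = 1/(1 − 0.3199) = 1.47.
ΔT = 2.47 × 1.47 = 3.63 K.

3.63 K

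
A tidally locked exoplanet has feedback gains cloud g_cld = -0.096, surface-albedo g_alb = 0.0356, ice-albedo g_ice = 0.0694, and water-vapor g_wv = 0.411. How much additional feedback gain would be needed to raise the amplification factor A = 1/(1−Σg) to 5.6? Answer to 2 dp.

0.40

Current total gain = 0.42.
Target gain for A = 5.6: g* = 1 − 1/5.6 = 0.8214.
Additional gain needed = 0.8214 − 0.42 = 0.40.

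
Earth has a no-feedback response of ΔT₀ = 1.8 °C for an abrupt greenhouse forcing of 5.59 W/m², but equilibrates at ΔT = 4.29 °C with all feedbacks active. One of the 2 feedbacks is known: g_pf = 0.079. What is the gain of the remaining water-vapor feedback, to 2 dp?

0.50

Amplification A = ΔT/ΔT₀ = 4.29/1.8 = 2.383.
Total gain g = 1 − 1/A = 1 − 1/2.383 = 0.5804.
The known gain is 0.079.
g_wv = 0.5804 − 0.079 = 0.50.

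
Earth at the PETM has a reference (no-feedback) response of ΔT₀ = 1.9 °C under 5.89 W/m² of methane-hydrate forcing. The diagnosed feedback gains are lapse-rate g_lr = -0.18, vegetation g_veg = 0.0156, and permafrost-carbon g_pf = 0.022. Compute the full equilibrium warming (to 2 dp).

1.66 °C

Total gain g = -0.18 + 0.0156 + 0.022 = -0.1424.
Amplification A = 1/(1 + 0.1424) = 0.8754.
ΔT = 1.9 × 0.8754 = 1.66 °C.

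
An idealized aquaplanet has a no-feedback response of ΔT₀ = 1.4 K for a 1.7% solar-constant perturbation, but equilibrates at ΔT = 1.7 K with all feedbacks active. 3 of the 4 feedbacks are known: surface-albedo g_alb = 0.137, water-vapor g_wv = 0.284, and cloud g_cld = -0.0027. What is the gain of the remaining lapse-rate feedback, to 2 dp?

Amplification A = ΔT/ΔT₀ = 1.7/1.4 = 1.214.
Total gain g = 1 − 1/A = 1 − 1/1.214 = 0.1763.
Known gains sum to 0.137 + 0.284 − 0.0027 = 0.4183.
g_lr = 0.1763 − 0.4183 = -0.24.

-0.24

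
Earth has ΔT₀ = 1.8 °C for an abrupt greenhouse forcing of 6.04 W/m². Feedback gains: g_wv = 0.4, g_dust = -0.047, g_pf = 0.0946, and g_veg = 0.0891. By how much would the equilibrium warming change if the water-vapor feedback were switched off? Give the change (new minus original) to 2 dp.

-1.80 °C

Original: g = 0.5367, ΔT = 1.8/(1−0.5367) = 3.8852 °C.
Without water-vapor: g' = 0.1367, ΔT' = 1.8/(1−0.1367) = 2.0850 °C.
Change = 2.0850 − 3.8852 = -1.80 °C.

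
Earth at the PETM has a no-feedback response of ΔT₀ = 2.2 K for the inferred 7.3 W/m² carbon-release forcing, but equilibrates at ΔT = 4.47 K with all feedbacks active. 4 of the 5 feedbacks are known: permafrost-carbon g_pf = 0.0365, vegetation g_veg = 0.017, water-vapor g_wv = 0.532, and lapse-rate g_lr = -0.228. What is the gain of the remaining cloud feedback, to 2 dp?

0.15

Amplification A = ΔT/ΔT₀ = 4.47/2.2 = 2.032.
Total gain g = 1 − 1/A = 1 − 1/2.032 = 0.5079.
Known gains sum to 0.0365 + 0.017 + 0.532 − 0.228 = 0.3575.
g_cld = 0.5079 − 0.3575 = 0.15.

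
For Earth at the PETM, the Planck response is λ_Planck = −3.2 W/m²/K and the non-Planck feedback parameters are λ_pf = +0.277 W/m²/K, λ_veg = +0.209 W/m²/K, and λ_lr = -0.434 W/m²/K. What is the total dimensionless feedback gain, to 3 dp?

Convert to gains: g_pf = 0.277/3.2 = 0.08656; g_veg = 0.209/3.2 = 0.06531; g_lr = -0.434/3.2 = -0.1356.
Total gain g = 0.01627.

0.016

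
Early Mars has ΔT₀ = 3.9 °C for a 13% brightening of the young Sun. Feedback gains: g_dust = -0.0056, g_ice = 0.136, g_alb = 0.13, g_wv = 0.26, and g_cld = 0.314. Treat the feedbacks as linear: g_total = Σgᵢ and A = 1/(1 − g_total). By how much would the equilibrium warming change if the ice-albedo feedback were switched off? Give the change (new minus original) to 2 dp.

-10.62 °C

Original: g = 0.8344, ΔT = 3.9/(1−0.8344) = 23.5507 °C.
Without ice-albedo: g' = 0.6984, ΔT' = 3.9/(1−0.6984) = 12.9310 °C.
Change = 12.9310 − 23.5507 = -10.62 °C.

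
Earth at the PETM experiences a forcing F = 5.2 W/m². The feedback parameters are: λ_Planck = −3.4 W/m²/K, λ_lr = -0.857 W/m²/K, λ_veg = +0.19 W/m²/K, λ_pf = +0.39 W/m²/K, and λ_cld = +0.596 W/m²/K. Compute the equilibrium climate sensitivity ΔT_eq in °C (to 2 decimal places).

Net feedback parameter λ = (−3.4) + (-0.857) + (+0.19) + (+0.39) + (+0.596) = -3.081 W/m²/K.
ΔT = −F/λ = −5.2/(-3.081) = 1.69 °C.

1.69 °C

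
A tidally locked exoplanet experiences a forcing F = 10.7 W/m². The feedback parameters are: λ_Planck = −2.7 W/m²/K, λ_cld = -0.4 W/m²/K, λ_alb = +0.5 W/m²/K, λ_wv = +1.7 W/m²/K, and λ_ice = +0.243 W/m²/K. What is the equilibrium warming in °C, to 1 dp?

16.3 °C

Net feedback parameter λ = (−2.7) + (-0.4) + (+0.5) + (+1.7) + (+0.243) = -0.657 W/m²/K.
ΔT = −F/λ = −10.7/(-0.657) = 16.3 °C.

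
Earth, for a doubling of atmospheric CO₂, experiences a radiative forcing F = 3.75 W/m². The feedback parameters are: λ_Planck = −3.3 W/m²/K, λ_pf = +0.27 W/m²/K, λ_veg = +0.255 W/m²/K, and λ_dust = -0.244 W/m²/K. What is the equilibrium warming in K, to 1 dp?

Net feedback parameter λ = (−3.3) + (+0.27) + (+0.255) + (-0.244) = -3.019 W/m²/K.
ΔT = −F/λ = −3.75/(-3.019) = 1.2 K.

1.2 K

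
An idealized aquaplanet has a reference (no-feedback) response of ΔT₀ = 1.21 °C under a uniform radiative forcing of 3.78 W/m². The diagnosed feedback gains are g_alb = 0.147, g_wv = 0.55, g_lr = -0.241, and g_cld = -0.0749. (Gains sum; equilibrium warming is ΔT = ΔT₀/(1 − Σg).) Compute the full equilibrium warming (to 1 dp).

Total gain g = 0.147 + 0.55 − 0.241 − 0.0749 = 0.3811.
Amplification A = 1/(1 − 0.3811) = 1.616.
ΔT = 1.21 × 1.616 = 2.0 °C.

2.0 °C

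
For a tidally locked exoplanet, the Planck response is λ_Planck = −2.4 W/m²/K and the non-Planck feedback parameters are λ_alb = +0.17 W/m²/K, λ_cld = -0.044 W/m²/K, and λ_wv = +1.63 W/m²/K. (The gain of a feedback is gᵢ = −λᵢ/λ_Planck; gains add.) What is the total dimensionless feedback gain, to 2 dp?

Convert to gains: g_alb = 0.17/2.4 = 0.07083; g_cld = -0.044/2.4 = -0.01833; g_wv = 1.63/2.4 = 0.6792.
Total gain g = 0.7317.

0.73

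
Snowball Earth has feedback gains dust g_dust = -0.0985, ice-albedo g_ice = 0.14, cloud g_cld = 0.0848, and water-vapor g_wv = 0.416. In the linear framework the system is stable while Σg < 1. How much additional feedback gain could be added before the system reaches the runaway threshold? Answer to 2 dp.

Current total gain = -0.0985 + 0.14 + 0.0848 + 0.416 = 0.5423.
Margin to runaway = 1 − 0.5423 = 0.46.

0.46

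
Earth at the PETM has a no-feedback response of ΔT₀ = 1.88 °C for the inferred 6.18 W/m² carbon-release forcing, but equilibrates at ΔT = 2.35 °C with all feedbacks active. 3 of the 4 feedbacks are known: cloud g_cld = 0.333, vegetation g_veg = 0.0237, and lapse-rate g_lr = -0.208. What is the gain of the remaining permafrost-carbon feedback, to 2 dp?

Amplification A = ΔT/ΔT₀ = 2.35/1.88 = 1.25.
Total gain g = 1 − 1/A = 1 − 1/1.25 = 0.2.
Known gains sum to 0.333 + 0.0237 − 0.208 = 0.1487.
g_pf = 0.2 − 0.1487 = 0.05.

0.05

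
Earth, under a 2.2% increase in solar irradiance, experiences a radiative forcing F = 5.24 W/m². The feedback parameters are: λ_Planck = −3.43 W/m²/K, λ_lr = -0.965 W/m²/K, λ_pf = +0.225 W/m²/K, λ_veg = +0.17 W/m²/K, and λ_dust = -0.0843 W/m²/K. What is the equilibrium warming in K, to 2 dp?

Net feedback parameter λ = (−3.43) + (-0.965) + (+0.225) + (+0.17) + (-0.0843) = -4.0843 W/m²/K.
ΔT = −F/λ = −5.24/(-4.0843) = 1.28 K.

1.28 K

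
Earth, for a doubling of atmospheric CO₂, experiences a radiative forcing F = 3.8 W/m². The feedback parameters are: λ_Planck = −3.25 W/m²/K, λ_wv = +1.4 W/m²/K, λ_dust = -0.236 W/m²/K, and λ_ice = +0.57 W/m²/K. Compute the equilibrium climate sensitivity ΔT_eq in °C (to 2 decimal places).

2.51 °C

Net feedback parameter λ = (−3.25) + (+1.4) + (-0.236) + (+0.57) = -1.516 W/m²/K.
ΔT = −F/λ = −3.8/(-1.516) = 2.51 °C.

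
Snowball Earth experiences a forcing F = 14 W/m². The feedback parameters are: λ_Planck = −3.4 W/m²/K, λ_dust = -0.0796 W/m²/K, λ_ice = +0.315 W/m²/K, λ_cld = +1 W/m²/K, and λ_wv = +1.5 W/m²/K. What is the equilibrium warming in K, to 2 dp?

21.07 K

Net feedback parameter λ = (−3.4) + (-0.0796) + (+0.315) + (+1) + (+1.5) = -0.6646 W/m²/K.
ΔT = −F/λ = −14/(-0.6646) = 21.07 K.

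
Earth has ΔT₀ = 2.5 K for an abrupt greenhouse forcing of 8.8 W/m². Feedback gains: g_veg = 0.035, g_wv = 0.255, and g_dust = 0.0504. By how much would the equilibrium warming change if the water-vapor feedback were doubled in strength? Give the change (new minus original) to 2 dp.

2.39 K

Original: g = 0.3404, ΔT = 2.5/(1−0.3404) = 3.7902 K.
With doubled water-vapor: g' = 0.5954, ΔT' = 2.5/(1−0.5954) = 6.1789 K.
Change = 6.1789 − 3.7902 = 2.39 K.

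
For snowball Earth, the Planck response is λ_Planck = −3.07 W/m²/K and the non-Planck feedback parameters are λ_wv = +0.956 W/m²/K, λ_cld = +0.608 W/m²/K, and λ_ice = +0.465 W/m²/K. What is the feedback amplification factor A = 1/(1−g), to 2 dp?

Convert to gains: g_wv = 0.956/3.07 = 0.3114; g_cld = 0.608/3.07 = 0.198; g_ice = 0.465/3.07 = 0.1515.
Total gain g = 0.6609.
A = 1/(1 − 0.6609) = 2.95.

2.95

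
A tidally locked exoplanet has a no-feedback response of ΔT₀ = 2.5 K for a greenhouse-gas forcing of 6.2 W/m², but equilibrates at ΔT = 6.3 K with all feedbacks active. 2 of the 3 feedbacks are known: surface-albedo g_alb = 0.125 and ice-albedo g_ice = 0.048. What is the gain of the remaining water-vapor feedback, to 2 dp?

0.43

Amplification A = ΔT/ΔT₀ = 6.3/2.5 = 2.52.
Total gain g = 1 − 1/A = 1 − 1/2.52 = 0.6032.
Known gains sum to 0.125 + 0.048 = 0.173.
g_wv = 0.6032 − 0.173 = 0.43.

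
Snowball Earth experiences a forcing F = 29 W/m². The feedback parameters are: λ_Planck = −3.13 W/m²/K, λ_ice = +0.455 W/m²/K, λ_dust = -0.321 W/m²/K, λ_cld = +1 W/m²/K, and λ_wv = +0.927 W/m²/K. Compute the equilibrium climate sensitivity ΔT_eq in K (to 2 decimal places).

Net feedback parameter λ = (−3.13) + (+0.455) + (-0.321) + (+1) + (+0.927) = -1.069 W/m²/K.
ΔT = −F/λ = −29/(-1.069) = 27.13 K.

27.13 K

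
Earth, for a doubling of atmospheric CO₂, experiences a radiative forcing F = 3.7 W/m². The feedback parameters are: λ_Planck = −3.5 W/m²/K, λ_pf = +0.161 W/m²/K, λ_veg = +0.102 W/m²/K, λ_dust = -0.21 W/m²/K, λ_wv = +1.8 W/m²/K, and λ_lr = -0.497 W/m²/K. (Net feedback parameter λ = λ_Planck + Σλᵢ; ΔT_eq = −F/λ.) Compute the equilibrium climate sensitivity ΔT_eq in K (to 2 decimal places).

Net feedback parameter λ = (−3.5) + (+0.161) + (+0.102) + (-0.21) + (+1.8) + (-0.497) = -2.144 W/m²/K.
ΔT = −F/λ = −3.7/(-2.144) = 1.73 K.

1.73 K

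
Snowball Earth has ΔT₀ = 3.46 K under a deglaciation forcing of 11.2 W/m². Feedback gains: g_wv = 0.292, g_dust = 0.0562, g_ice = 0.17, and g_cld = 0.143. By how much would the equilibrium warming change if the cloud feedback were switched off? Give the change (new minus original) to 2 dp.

-3.03 K

Original: g = 0.6612, ΔT = 3.46/(1−0.6612) = 10.2125 K.
Without cloud: g' = 0.5182, ΔT' = 3.46/(1−0.5182) = 7.1814 K.
Change = 7.1814 − 10.2125 = -3.03 K.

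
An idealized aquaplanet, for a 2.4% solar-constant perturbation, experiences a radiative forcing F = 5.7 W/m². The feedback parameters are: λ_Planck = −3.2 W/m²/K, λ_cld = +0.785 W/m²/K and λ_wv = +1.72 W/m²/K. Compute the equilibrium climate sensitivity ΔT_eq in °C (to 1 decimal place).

Net feedback parameter λ = (−3.2) + (+0.785) + (+1.72) = -0.695 W/m²/K.
ΔT = −F/λ = −5.7/(-0.695) = 8.2 °C.

8.2 °C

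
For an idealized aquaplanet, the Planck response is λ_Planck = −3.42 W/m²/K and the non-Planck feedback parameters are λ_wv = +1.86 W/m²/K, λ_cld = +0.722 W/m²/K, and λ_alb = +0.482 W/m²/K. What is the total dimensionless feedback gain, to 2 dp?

Convert to gains: g_wv = 1.86/3.42 = 0.5439; g_cld = 0.722/3.42 = 0.2111; g_alb = 0.482/3.42 = 0.1409.
Total gain g = 0.8959.

0.90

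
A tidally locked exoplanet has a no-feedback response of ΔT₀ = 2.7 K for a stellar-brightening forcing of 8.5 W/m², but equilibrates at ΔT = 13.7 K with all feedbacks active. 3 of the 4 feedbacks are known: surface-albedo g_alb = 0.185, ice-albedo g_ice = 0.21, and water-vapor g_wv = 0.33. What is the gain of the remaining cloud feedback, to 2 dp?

Amplification A = ΔT/ΔT₀ = 13.7/2.7 = 5.074.
Total gain g = 1 − 1/A = 1 − 1/5.074 = 0.8029.
Known gains sum to 0.185 + 0.21 + 0.33 = 0.725.
g_cld = 0.8029 − 0.725 = 0.08.

0.08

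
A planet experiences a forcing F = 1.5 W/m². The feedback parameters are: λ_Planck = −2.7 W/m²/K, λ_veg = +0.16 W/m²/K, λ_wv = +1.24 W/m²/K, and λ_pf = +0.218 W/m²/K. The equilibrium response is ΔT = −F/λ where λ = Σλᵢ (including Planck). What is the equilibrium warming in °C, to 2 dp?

Net feedback parameter λ = (−2.7) + (+0.16) + (+1.24) + (+0.218) = -1.082 W/m²/K.
ΔT = −F/λ = −1.5/(-1.082) = 1.39 °C.

1.39 °C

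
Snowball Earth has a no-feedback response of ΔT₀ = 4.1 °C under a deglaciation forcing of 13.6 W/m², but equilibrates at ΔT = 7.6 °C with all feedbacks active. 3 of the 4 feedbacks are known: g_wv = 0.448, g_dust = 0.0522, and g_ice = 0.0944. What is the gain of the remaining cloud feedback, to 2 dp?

-0.13

Amplification A = ΔT/ΔT₀ = 7.6/4.1 = 1.854.
Total gain g = 1 − 1/A = 1 − 1/1.854 = 0.4606.
Known gains sum to 0.448 + 0.0522 + 0.0944 = 0.5946.
g_cld = 0.4606 − 0.5946 = -0.13.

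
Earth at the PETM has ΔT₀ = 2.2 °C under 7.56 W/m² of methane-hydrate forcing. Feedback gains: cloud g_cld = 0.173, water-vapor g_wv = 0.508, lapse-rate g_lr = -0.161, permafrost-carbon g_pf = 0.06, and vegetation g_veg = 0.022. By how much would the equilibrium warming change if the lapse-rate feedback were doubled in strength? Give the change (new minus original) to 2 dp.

Original: g = 0.602, ΔT = 2.2/(1−0.602) = 5.5276 °C.
With doubled lapse-rate: g' = 0.441, ΔT' = 2.2/(1−0.441) = 3.9356 °C.
Change = 3.9356 − 5.5276 = -1.59 °C.

-1.59 °C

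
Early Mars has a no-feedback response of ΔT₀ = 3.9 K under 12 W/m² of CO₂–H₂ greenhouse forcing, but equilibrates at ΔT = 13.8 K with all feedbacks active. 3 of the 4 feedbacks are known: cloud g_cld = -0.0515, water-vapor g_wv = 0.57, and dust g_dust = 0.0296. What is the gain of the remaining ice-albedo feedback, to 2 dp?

Amplification A = ΔT/ΔT₀ = 13.8/3.9 = 3.538.
Total gain g = 1 − 1/A = 1 − 1/3.538 = 0.7174.
Known gains sum to -0.0515 + 0.57 + 0.0296 = 0.5481.
g_ice = 0.7174 − 0.5481 = 0.17.

0.17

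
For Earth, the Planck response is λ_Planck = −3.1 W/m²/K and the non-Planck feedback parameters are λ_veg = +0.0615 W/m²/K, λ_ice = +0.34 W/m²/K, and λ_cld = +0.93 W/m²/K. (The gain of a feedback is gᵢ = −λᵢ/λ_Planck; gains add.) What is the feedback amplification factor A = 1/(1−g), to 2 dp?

1.75

Convert to gains: g_veg = 0.0615/3.1 = 0.01984; g_ice = 0.34/3.1 = 0.1097; g_cld = 0.93/3.1 = 0.3.
Total gain g = 0.42954.
A = 1/(1 − 0.42954) = 1.75.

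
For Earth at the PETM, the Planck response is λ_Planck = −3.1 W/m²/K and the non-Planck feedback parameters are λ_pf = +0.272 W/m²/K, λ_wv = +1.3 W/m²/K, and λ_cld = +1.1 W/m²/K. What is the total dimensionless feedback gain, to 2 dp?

Convert to gains: g_pf = 0.272/3.1 = 0.08774; g_wv = 1.3/3.1 = 0.4194; g_cld = 1.1/3.1 = 0.3548.
Total gain g = 0.86194.

0.86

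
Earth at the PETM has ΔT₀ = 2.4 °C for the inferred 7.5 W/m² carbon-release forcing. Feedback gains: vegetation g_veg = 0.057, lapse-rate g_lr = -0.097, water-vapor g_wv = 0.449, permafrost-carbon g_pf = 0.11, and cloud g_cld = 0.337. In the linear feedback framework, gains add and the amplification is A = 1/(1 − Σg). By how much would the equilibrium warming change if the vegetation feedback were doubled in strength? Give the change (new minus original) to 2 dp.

Original: g = 0.856, ΔT = 2.4/(1−0.856) = 16.6667 °C.
With doubled vegetation: g' = 0.913, ΔT' = 2.4/(1−0.913) = 27.5862 °C.
Change = 27.5862 − 16.6667 = 10.92 °C.

10.92 °C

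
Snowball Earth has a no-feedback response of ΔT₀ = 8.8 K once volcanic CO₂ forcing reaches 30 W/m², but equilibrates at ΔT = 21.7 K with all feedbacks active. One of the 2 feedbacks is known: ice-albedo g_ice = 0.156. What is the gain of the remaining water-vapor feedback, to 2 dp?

0.44

Amplification A = ΔT/ΔT₀ = 21.7/8.8 = 2.466.
Total gain g = 1 − 1/A = 1 − 1/2.466 = 0.5945.
The known gain is 0.156.
g_wv = 0.5945 − 0.156 = 0.44.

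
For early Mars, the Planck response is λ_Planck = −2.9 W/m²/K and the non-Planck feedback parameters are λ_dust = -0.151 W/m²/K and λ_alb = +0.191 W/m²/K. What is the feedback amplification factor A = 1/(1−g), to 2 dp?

1.01

Convert to gains: g_dust = -0.151/2.9 = -0.05207; g_alb = 0.191/2.9 = 0.06586.
Total gain g = 0.01379.
A = 1/(1 − 0.01379) = 1.01.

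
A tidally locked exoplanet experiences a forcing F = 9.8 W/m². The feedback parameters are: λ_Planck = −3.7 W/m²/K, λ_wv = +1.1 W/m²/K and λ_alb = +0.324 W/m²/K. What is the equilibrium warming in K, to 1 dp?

4.3 K

Net feedback parameter λ = (−3.7) + (+1.1) + (+0.324) = -2.276 W/m²/K.
ΔT = −F/λ = −9.8/(-2.276) = 4.3 K.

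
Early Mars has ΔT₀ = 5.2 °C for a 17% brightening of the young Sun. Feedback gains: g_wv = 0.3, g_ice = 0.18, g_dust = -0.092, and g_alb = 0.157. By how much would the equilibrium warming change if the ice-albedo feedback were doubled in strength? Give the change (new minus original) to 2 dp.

7.48 °C

Original: g = 0.545, ΔT = 5.2/(1−0.545) = 11.4286 °C.
With doubled ice-albedo: g' = 0.725, ΔT' = 5.2/(1−0.725) = 18.9091 °C.
Change = 18.9091 − 11.4286 = 7.48 °C.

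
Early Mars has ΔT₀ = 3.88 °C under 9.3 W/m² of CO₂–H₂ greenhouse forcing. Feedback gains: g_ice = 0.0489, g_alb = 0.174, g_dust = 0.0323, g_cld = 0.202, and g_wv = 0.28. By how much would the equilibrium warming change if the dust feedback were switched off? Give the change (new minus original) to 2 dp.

Original: g = 0.7372, ΔT = 3.88/(1−0.7372) = 14.7641 °C.
Without dust: g' = 0.7049, ΔT' = 3.88/(1−0.7049) = 13.1481 °C.
Change = 13.1481 − 14.7641 = -1.62 °C.

-1.62 °C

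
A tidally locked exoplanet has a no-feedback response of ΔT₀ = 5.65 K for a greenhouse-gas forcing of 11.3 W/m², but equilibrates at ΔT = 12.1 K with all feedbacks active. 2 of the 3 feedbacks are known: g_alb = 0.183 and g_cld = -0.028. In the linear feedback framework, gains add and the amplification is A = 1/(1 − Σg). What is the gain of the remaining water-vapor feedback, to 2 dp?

0.38

Amplification A = ΔT/ΔT₀ = 12.1/5.65 = 2.142.
Total gain g = 1 − 1/A = 1 − 1/2.142 = 0.5331.
Known gains sum to 0.183 − 0.028 = 0.155.
g_wv = 0.5331 − 0.155 = 0.38.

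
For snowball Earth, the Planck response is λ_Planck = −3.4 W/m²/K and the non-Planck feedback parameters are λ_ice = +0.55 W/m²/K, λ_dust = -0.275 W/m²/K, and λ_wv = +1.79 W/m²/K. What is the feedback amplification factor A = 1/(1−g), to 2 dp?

Convert to gains: g_ice = 0.55/3.4 = 0.1618; g_dust = -0.275/3.4 = -0.08088; g_wv = 1.79/3.4 = 0.5265.
Total gain g = 0.60742.
A = 1/(1 − 0.60742) = 2.55.

2.55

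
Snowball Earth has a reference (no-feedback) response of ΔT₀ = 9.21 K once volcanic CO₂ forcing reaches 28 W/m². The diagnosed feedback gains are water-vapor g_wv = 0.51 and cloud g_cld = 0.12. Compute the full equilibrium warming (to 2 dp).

Total gain g = 0.51 + 0.12 = 0.63.
Amplification A = 1/(1 − 0.63) = 2.703.
ΔT = 9.21 × 2.703 = 24.89 K.

24.89 K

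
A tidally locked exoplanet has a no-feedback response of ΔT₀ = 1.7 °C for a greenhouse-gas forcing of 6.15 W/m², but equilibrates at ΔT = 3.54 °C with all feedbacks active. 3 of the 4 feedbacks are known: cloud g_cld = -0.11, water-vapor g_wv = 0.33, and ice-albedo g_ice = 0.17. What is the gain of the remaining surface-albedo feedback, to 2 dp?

0.13

Amplification A = ΔT/ΔT₀ = 3.54/1.7 = 2.082.
Total gain g = 1 − 1/A = 1 − 1/2.082 = 0.5197.
Known gains sum to -0.11 + 0.33 + 0.17 = 0.39.
g_alb = 0.5197 − 0.39 = 0.13.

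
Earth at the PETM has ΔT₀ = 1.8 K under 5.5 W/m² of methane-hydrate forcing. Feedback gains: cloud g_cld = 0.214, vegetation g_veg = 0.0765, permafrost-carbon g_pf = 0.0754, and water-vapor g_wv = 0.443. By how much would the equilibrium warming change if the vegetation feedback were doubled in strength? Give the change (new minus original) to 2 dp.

Original: g = 0.8089, ΔT = 1.8/(1−0.8089) = 9.4192 K.
With doubled vegetation: g' = 0.8854, ΔT' = 1.8/(1−0.8854) = 15.7068 K.
Change = 15.7068 − 9.4192 = 6.29 K.

6.29 K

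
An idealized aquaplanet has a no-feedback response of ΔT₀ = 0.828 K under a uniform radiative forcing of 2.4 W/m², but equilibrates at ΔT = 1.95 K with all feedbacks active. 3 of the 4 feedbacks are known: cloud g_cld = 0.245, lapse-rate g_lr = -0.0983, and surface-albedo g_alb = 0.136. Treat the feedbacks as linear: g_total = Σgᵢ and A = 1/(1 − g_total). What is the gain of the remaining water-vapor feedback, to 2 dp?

0.29

Amplification A = ΔT/ΔT₀ = 1.95/0.828 = 2.355.
Total gain g = 1 − 1/A = 1 − 1/2.355 = 0.5754.
Known gains sum to 0.245 − 0.0983 + 0.136 = 0.2827.
g_wv = 0.5754 − 0.2827 = 0.29.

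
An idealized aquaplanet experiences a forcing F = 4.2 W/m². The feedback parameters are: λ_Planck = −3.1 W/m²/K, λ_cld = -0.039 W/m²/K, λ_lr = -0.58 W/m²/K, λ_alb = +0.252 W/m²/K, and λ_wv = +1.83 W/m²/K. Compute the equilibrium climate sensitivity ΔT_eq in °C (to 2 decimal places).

2.57 °C

Net feedback parameter λ = (−3.1) + (-0.039) + (-0.58) + (+0.252) + (+1.83) = -1.637 W/m²/K.
ΔT = −F/λ = −4.2/(-1.637) = 2.57 °C.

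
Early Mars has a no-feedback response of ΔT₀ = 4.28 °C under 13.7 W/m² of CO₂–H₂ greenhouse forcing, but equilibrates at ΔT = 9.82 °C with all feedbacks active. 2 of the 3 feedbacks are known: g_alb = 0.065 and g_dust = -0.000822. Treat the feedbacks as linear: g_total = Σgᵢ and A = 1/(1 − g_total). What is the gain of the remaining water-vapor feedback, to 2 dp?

0.50

Amplification A = ΔT/ΔT₀ = 9.82/4.28 = 2.294.
Total gain g = 1 − 1/A = 1 − 1/2.294 = 0.5641.
Known gains sum to 0.065 − 0.000822 = 0.064178.
g_wv = 0.5641 − 0.064178 = 0.50.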